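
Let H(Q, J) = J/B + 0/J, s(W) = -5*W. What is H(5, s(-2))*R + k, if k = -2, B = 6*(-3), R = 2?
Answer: -28/9 ≈ -3.1111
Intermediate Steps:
B = -18
H(Q, J) = -J/18 (H(Q, J) = J/(-18) + 0/J = J*(-1/18) + 0 = -J/18 + 0 = -J/18)
H(5, s(-2))*R + k = -(-5)*(-2)/18*2 - 2 = -1/18*10*2 - 2 = -5/9*2 - 2 = -10/9 - 2 = -28/9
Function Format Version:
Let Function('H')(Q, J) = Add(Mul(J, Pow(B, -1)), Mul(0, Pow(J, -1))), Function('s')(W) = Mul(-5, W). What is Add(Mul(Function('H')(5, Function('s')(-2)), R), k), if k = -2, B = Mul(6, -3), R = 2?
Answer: Rational(-28, 9) ≈ -3.1111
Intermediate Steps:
B = -18
Function('H')(Q, J) = Mul(Rational(-1, 18), J) (Function('H')(Q, J) = Add(Mul(J, Pow(-18, -1)), Mul(0, Pow(J, -1))) = Add(Mul(J, Rational(-1, 18)), 0) = Add(Mul(Rational(-1, 18), J), 0) = Mul(Rational(-1, 18), J))
Add(Mul(Function('H')(5, Function('s')(-2)), R), k) = Add(Mul(Mul(Rational(-1, 18), Mul(-5, -2)), 2), -2) = Add(Mul(Mul(Rational(-1, 18), 10), 2), -2) = Add(Mul(Rational(-5, 9), 2), -2) = Add(Rational(-10, 9), -2) = Rational(-28, 9)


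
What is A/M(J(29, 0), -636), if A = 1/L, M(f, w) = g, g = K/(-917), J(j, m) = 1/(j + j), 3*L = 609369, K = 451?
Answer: -917/91608473 ≈ -1.0010e-5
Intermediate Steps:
L = 203123 (L = (⅓)*609369 = 203123)
J(j, m) = 1/(2*j)
g = -451/917 (g = 451/(-917) = 451*(-1/917) = -451/917 ≈ -0.49182)
M(f, w) = -451/917
A = 1/203123 ≈ 4.9231e-6
A/M(J(29, 0), -636) = 1/(203123*(-451/917)) = (1/203123)*(-917/451) = -917/91608473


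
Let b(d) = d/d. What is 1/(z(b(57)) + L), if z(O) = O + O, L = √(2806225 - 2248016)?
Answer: -2/558205 + √558209/558205 ≈ 0.0013349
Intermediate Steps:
b(d) = 1
L = √558209 ≈ 747.13
z(O) = 2*O
1/(z(b(57)) + L) = 1/(2*1 + √558209) = 1/(2 + √558209)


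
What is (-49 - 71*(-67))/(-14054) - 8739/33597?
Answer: -15610699/26231791 ≈ -0.59511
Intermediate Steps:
(-49 - 71*(-67))/(-14054) - 8739/33597 = (-49 + 4757)*(-1/14054) - 8739*1/33597 = 4708*(-1/14054) - 971/3733 = -2354/7027 - 971/3733 = -15610699/26231791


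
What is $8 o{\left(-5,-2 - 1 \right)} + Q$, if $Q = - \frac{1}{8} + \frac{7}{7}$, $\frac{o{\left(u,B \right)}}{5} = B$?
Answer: $- \frac{953}{8} \approx -119.13$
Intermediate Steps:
$o{\left(u,B \right)} = 5 B$
$Q = \frac{7}{8}$ ($Q = \left(-1\right) \frac{1}{8} + 7 \cdot \frac{1}{7} = - \frac{1}{8} + 1 = \frac{7}{8} \approx 0.875$)
$8 o{\left(-5,-2 - 1 \right)} + Q = 8 \cdot 5 \left(-2 - 1\right) + \frac{7}{8} = 8 \cdot 5 \left(-3\right) + \frac{7}{8} = 8 \left(-15\right) + \frac{7}{8} = -120 + \frac{7}{8} = - \frac{953}{8}$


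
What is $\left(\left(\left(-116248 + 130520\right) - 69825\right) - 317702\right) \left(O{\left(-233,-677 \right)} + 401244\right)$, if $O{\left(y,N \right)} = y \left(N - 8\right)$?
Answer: $-209339693495$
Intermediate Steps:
$O{\left(y,N \right)} = y \left(-8 + N\right)$
$\left(\left(\left(-116248 + 130520\right) - 69825\right) - 317702\right) \left(O{\left(-233,-677 \right)} + 401244\right) = \left(\left(\left(-116248 + 130520\right) - 69825\right) - 317702\right) \left(- 233 \left(-8 - 677\right) + 401244\right) = \left(\left(14272 - 69825\right) - 317702\right) \left(\left(-233\right) \left(-685\right) + 401244\right) = \left(-55553 - 317702\right) \left(159605 + 401244\right) = \left(-373255\right) 560849 = -209339693495$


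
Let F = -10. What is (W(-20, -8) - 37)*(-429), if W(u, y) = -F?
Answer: 11583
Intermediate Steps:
W(u, y) = 10 (W(u, y) = -1*(-10) = 10)
(W(-20, -8) - 37)*(-429) = (10 - 37)*(-429) = -27*(-429) = 11583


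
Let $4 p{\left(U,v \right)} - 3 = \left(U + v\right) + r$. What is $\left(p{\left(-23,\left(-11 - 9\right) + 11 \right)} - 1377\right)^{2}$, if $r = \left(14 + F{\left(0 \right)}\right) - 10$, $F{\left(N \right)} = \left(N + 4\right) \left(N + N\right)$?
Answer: $\frac{30614089}{16} \approx 1.9134 \cdot 10^{6}$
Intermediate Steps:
$F{\left(N \right)} = 2 N \left(4 + N\right)$ ($F{\left(N \right)} = \left(4 + N\right) 2 N = 2 N \left(4 + N\right)$)
$r = 4$ ($r = \left(14 + 2 \cdot 0 \left(4 + 0\right)\right) - 10 = \left(14 + 2 \cdot 0 \cdot 4\right) - 10 = \left(14 + 0\right) - 10 = 14 - 10 = 4$)
$p{\left(U,v \right)} = \frac{7}{4} + \frac{U}{4} + \frac{v}{4}$ ($p{\left(U,v \right)} = \frac{3}{4} + \frac{\left(U + v\right) + 4}{4} = \frac{3}{4} + \frac{4 + U + v}{4} = \frac{3}{4} + \left(1 + \frac{U}{4} + \frac{v}{4}\right) = \frac{7}{4} + \frac{U}{4} + \frac{v}{4}$)
$\left(p{\left(-23,\left(-11 - 9\right) + 11 \right)} - 1377\right)^{2} = \left(\left(\frac{7}{4} + \frac{1}{4} \left(-23\right) + \frac{\left(-11 - 9\right) + 11}{4}\right) - 1377\right)^{2} = \left(\left(\frac{7}{4} - \frac{23}{4} + \frac{-20 + 11}{4}\right) - 1377\right)^{2} = \left(\left(\frac{7}{4} - \frac{23}{4} + \frac{1}{4} \left(-9\right)\right) - 1377\right)^{2} = \left(\left(\frac{7}{4} - \frac{23}{4} - \frac{9}{4}\right) - 1377\right)^{2} = \left(- \frac{25}{4} - 1377\right)^{2} = \left(- \frac{5533}{4}\right)^{2} = \frac{30614089}{16}$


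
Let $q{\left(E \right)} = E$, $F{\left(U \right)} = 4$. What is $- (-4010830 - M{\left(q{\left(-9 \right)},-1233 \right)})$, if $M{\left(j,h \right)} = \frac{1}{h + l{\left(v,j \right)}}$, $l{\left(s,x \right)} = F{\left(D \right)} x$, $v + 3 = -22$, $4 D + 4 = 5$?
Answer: $\frac{5089743269}{1269} \approx 4.0108 \cdot 10^{6}$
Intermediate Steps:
$D = \frac{1}{4}$ ($D = -1 + \frac{1}{4} \cdot 5 = -1 + \frac{5}{4} = \frac{1}{4} \approx 0.25$)
$v = -25$ ($v = -3 - 22 = -25$)
$l{\left(s,x \right)} = 4 x$
$M{\left(j,h \right)} = \frac{1}{h + 4 j}$
$- (-4010830 - M{\left(q{\left(-9 \right)},-1233 \right)}) = - (-4010830 - \frac{1}{-1233 + 4 \left(-9\right)}) = - (-4010830 - \frac{1}{-1233 - 36}) = - (-4010830 - \frac{1}{-1269}) = - (-4010830 - - \frac{1}{1269}) = - (-4010830 + \frac{1}{1269}) = \left(-1\right) \left(- \frac{5089743269}{1269}\right) = \frac{5089743269}{1269}$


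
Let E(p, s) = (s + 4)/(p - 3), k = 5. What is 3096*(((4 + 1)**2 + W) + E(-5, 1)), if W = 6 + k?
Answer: 109521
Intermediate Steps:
W = 11 (W = 6 + 5 = 11)
E(p, s) = (4 + s)/(-3 + p)
3096*(((4 + 1)**2 + W) + E(-5, 1)) = 3096*(((4 + 1)**2 + 11) + (4 + 1)/(-3 - 5)) = 3096*((5**2 + 11) + 5/(-8)) = 3096*((25 + 11) - 1/8*5) = 3096*(36 - 5/8) = 3096*(283/8) = 109521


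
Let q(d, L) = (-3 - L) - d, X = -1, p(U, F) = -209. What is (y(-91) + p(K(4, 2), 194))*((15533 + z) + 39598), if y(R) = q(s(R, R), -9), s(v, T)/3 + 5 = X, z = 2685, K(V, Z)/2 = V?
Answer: -10695960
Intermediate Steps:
K(V, Z) = 2*V
s(v, T) = -18 (s(v, T) = -15 + 3*(-1) = -15 - 3 = -18)
q(d, L) = -3 - L - d
y(R) = 24 (y(R) = -3 - 1*(-9) - 1*(-18) = -3 + 9 + 18 = 24)
(y(-91) + p(K(4, 2), 194))*((15533 + z) + 39598) = (24 - 209)*((15533 + 2685) + 39598) = -185*(18218 + 39598) = -185*57816 = -10695960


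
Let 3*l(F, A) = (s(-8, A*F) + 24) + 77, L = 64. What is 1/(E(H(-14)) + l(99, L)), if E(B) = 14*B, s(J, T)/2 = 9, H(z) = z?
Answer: -3/469 ≈ -0.0063966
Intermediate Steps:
s(J, T) = 18 (s(J, T) = 2*9 = 18)
l(F, A) = 119/3 (l(F, A) = ((18 + 24) + 77)/3 = (42 + 77)/3 = (⅓)*119 = 119/3)
1/(E(H(-14)) + l(99, L)) = 1/(14*(-14) + 119/3) = 1/(-196 + 119/3) = 1/(-469/3) = -3/469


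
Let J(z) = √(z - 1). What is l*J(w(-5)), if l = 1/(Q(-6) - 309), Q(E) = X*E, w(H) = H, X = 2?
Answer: -I*√6/321 ≈ -0.0076308*I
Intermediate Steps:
J(z) = √(-1 + z)
Q(E) = 2*E
l = -1/321 (l = 1/(2*(-6) - 309) = 1/(-12 - 309) = 1/(-321) = -1/321 ≈ -0.0031153)
l*J(w(-5)) = -√(-1 - 5)/321 = -I*√6/321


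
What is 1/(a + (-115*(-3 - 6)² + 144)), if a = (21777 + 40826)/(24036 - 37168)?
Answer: -13132/120496175 ≈ -0.00010898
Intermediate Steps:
a = -62603/13132 (a = 62603/(-13132) = 62603*(-1/13132) = -62603/13132 ≈ -4.7672)
1/(a + (-115*(-3 - 6)² + 144)) = 1/(-62603/13132 + (-115*(-3 - 6)² + 144)) = 1/(-62603/13132 + (-115*(-9)² + 144)) = 1/(-62603/13132 + (-115*81 + 144)) = 1/(-62603/13132 + (-9315 + 144)) = 1/(-62603/13132 - 9171) = 1/(-120496175/13132) = -13132/120496175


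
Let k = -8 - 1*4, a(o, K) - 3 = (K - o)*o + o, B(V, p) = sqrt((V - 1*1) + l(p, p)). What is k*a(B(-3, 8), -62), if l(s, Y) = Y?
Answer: 1476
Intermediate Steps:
B(V, p) = sqrt(-1 + V + p) (B(V, p) = sqrt((V - 1*1) + p) = sqrt((V - 1) + p) = sqrt((-1 + V) + p) = sqrt(-1 + V + p))
a(o, K) = 3 + o + o*(K - o) (a(o, K) = 3 + ((K - o)*o + o) = 3 + (o*(K - o) + o) = 3 + (o + o*(K - o)) = 3 + o + o*(K - o))
k = -12 (k = -8 - 4 = -12)
k*a(B(-3, 8), -62) = -12*(3 + sqrt(-1 - 3 + 8) - (sqrt(-1 - 3 + 8))**2 - 62*sqrt(-1 - 3 + 8)) = -12*(3 + sqrt(4) - (sqrt(4))**2 - 62*sqrt(4)) = -12*(3 + 2 - 1*2**2 - 62*2) = -12*(3 + 2 - 1*4 - 124) = -12*(3 + 2 - 4 - 124) = -12*(-123) = 1476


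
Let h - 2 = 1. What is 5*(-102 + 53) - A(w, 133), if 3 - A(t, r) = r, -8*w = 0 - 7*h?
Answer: -115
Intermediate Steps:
h = 3 (h = 2 + 1 = 3)
w = 21/8 (w = -(0 - 7*3)/8 = -(0 - 21)/8 = -⅛*(-21) = 21/8 ≈ 2.6250)
A(t, r) = 3 - r
5*(-102 + 53) - A(w, 133) = 5*(-102 + 53) - (3 - 1*133) = 5*(-49) - (3 - 133) = -245 - 1*(-130) = -245 + 130 = -115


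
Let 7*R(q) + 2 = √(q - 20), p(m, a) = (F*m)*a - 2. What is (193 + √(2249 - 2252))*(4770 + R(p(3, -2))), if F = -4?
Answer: (193 + I*√3)*(33388 + √2)/7 ≈ 9.2059e+5 + 8261.7*I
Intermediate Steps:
p(m, a) = -2 - 4*a*m (p(m, a) = (-4*m)*a - 2 = -4*a*m - 2 = -2 - 4*a*m)
R(q) = -2/7 + √(-20 + q)/7 (R(q) = -2/7 + √(q - 20)/7 = -2/7 + √(-20 + q)/7)
(193 + √(2249 - 2252))*(4770 + R(p(3, -2))) = (193 + √(2249 - 2252))*(4770 + (-2/7 + √(-20 + (-2 - 4*(-2)*3))/7)) = (193 + √(-3))*(4770 + (-2/7 + √(-20 + (-2 + 24))/7)) = (193 + I*√3)*(4770 + (-2/7 + √(-20 + 22)/7)) = (193 + I*√3)*(4770 + (-2/7 + √2/7)) = (193 + I*√3)*(33388/7 + √2/7)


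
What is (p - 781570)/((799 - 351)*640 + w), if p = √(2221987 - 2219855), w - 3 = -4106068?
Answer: 156314/763869 - 2*√533/3819345 ≈ 0.20462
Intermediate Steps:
w = -4106065 (w = 3 - 4106068 = -4106065)
p = 2*√533 (p = √2132 = 2*√533 ≈ 46.174)
(p - 781570)/((799 - 351)*640 + w) = (2*√533 - 781570)/((799 - 351)*640 - 4106065) = (-781570 + 2*√533)/(448*640 - 4106065) = (-781570 + 2*√533)/(286720 - 4106065) = (-781570 + 2*√533)/(-3819345) = (-781570 + 2*√533)*(-1/3819345) = 156314/763869 - 2*√533/3819345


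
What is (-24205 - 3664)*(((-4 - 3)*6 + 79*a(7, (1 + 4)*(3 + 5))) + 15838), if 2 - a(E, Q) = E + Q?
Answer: -341144429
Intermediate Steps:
a(E, Q) = 2 - E - Q (a(E, Q) = 2 - (E + Q) = 2 + (-E - Q) = 2 - E - Q)
(-24205 - 3664)*(((-4 - 3)*6 + 79*a(7, (1 + 4)*(3 + 5))) + 15838) = (-24205 - 3664)*(((-4 - 3)*6 + 79*(2 - 1*7 - (1 + 4)*(3 + 5))) + 15838) = -27869*((-7*6 + 79*(2 - 7 - 5*8)) + 15838) = -27869*((-42 + 79*(2 - 7 - 1*40)) + 15838) = -27869*((-42 + 79*(2 - 7 - 40)) + 15838) = -27869*((-42 + 79*(-45)) + 15838) = -27869*((-42 - 3555) + 15838) = -27869*(-3597 + 15838) = -27869*12241 = -341144429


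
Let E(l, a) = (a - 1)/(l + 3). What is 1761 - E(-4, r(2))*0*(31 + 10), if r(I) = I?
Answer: 1761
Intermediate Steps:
E(l, a) = (-1 + a)/(3 + l)
1761 - E(-4, r(2))*0*(31 + 10) = 1761 - ((-1 + 2)/(3 - 4))*0*(31 + 10) = 1761 - (1/(-1))*0*41 = 1761 - -1*1*0*41 = 1761 - (-1*0)*41 = 1761 - 0*41 = 1761 - 1*0 = 1761 + 0 = 1761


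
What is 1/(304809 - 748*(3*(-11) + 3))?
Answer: 1/327249 ≈ 3.0558e-6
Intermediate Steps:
1/(304809 - 748*(3*(-11) + 3)) = 1/(304809 - 748*(-33 + 3)) = 1/(304809 - 748*(-30)) = 1/(304809 + 22440) = 1/327249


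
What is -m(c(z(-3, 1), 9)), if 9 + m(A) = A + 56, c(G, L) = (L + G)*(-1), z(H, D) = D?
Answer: -37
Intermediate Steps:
c(G, L) = -G - L (c(G, L) = (G + L)*(-1) = -G - L)
m(A) = 47 + A (m(A) = -9 + (A + 56) = -9 + (56 + A) = 47 + A)
-m(c(z(-3, 1), 9)) = -(47 + (-1*1 - 1*9)) = -(47 + (-1 - 9)) = -(47 - 10) = -1*37 = -37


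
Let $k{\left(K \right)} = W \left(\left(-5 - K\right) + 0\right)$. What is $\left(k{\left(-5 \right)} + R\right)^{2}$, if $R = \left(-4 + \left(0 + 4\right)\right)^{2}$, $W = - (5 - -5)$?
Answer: $0$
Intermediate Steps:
$W = -10$ ($W = - (5 + 5) = \left(-1\right) 10 = -10$)
$k{\left(K \right)} = 50 + 10 K$ ($k{\left(K \right)} = - 10 \left(\left(-5 - K\right) + 0\right) = - 10 \left(-5 - K\right) = 50 + 10 K$)
$R = 0$ ($R = \left(-4 + 4\right)^{2} = 0^{2} = 0$)
$\left(k{\left(-5 \right)} + R\right)^{2} = \left(\left(50 + 10 \left(-5\right)\right) + 0\right)^{2} = \left(\left(50 - 50\right) + 0\right)^{2} = \left(0 + 0\right)^{2} = 0^{2} = 0$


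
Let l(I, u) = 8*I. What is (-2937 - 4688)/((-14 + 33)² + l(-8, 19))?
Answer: -7625/297 ≈ -25.673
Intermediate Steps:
(-2937 - 4688)/((-14 + 33)² + l(-8, 19)) = (-2937 - 4688)/((-14 + 33)² + 8*(-8)) = -7625/(19² - 64) = -7625/(361 - 64) = -7625/297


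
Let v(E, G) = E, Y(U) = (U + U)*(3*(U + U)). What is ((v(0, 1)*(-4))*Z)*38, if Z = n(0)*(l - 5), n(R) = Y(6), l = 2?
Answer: 0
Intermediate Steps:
Y(U) = 12*U**2 (Y(U) = (2*U)*(3*(2*U)) = (2*U)*(6*U) = 12*U**2)
n(R) = 432 (n(R) = 12*6**2 = 12*36 = 432)
Z = -1296 (Z = 432*(2 - 5) = 432*(-3) = -1296)
((v(0, 1)*(-4))*Z)*38 = ((0*(-4))*(-1296))*38 = (0*(-1296))*38 = 0*38 = 0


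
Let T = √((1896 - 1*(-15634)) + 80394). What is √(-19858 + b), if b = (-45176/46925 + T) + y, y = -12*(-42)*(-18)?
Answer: √(-2548187844602 + 176156450*√24481)/9385 ≈ 169.17*I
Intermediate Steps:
T = 2*√24481 (T = √((1896 + 15634) + 80394) = √(17530 + 80394) = √97924 = 2*√24481 ≈ 312.93)
y = -9072 (y = 504*(-18) = -9072)
b = -425748776/46925 + 2*√24481 (b = (-45176/46925 + 2*√24481) - 9072 = -425748776/46925 + 2*√24481 ≈ -8760.0)
√(-19858 + b) = √(-19858 + (-425748776/46925 + 2*√24481)) = √(-1357585426/46925 + 2*√24481)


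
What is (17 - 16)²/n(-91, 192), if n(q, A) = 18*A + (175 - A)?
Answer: 1/3439 ≈ 0.00029078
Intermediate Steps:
n(q, A) = 175 + 17*A
(17 - 16)²/n(-91, 192) = (17 - 16)²/(175 + 17*192) = 1²/(175 + 3264) = 1/3439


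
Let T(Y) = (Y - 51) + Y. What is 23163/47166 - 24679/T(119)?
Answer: -55222773/420002 ≈ -131.48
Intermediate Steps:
T(Y) = -51 + 2*Y (T(Y) = (-51 + Y) + Y = -51 + 2*Y)
23163/47166 - 24679/T(119) = 23163/47166 - 24679/(-51 + 2*119) = 23163*(1/47166) - 24679/(-51 + 238) = 1103/2246 - 24679/187 = -55222773/420002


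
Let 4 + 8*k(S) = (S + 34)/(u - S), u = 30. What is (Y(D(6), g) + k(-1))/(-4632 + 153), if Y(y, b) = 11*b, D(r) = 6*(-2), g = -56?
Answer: 50953/370264 ≈ 0.13761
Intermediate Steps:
D(r) = -12
k(S) = -1/2 + (34 + S)/(8*(30 - S)) (k(S) = -1/2 + ((S + 34)/(30 - S))/8 = -1/2 + ((34 + S)/(30 - S))/8 = -1/2 + (34 + S)/(8*(30 - S)))
(Y(D(6), g) + k(-1))/(-4632 + 153) = (11*(-56) + (86 - 5*(-1))/(8*(-30 - 1)))/(-4632 + 153) = (-616 + (1/8)*(86 + 5)/(-31))/(-4479) = (-616 + (1/8)*(-1/31)*91)*(-1/4479) = (-616 - 91/248)*(-1/4479) = -152859/248*(-1/4479) = 50953/370264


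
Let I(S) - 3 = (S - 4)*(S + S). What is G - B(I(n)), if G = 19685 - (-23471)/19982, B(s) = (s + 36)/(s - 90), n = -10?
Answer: 75913869955/3856526 ≈ 19685.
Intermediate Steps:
I(S) = 3 + 2*S*(-4 + S) (I(S) = 3 + (S - 4)*(S + S) = 3 + (-4 + S)*(2*S) = 3 + 2*S*(-4 + S))
B(s) = (36 + s)/(-90 + s)
G = 393369141/19982 (G = 19685 - (-23471)/19982 = 19685 - 1*(-23471/19982) = 19685 + 23471/19982 = 393369141/19982 ≈ 19686.)
G - B(I(n)) = 393369141/19982 - (36 + (3 - 8*(-10) + 2*(-10)²))/(-90 + (3 - 8*(-10) + 2*(-10)²)) = 393369141/19982 - (36 + (3 + 80 + 2*100))/(-90 + (3 + 80 + 2*100)) = 393369141/19982 - (36 + (3 + 80 + 200))/(-90 + (3 + 80 + 200)) = 393369141/19982 - (36 + 283)/(-90 + 283) = 393369141/19982 - 319/193 = 75913869955/3856526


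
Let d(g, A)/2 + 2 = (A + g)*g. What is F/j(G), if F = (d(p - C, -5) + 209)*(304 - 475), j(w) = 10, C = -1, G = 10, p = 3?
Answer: -33687/10 ≈ -3368.7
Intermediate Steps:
d(g, A) = -4 + 2*g*(A + g) (d(g, A) = -4 + 2*((A + g)*g) = -4 + 2*(g*(A + g)) = -4 + 2*g*(A + g))
F = -33687 (F = ((-4 + 2*(3 - 1*(-1))² + 2*(-5)*(3 - 1*(-1))) + 209)*(304 - 475) = ((-4 + 2*(3 + 1)² + 2*(-5)*(3 + 1)) + 209)*(-171) = ((-4 + 2*4² + 2*(-5)*4) + 209)*(-171) = ((-4 + 2*16 - 40) + 209)*(-171) = ((-4 + 32 - 40) + 209)*(-171) = (-12 + 209)*(-171) = 197*(-171) = -33687)
F/j(G) = -33687/10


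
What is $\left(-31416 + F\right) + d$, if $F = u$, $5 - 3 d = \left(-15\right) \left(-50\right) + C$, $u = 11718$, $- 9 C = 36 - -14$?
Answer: $- \frac{538501}{27} \approx -19944.0$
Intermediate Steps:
$C = - \frac{50}{9}$ ($C = - \frac{36 - -14}{9} = - \frac{36 + 14}{9} = \left(- \frac{1}{9}\right) 50 = - \frac{50}{9} \approx -5.5556$)
$d = - \frac{6655}{27}$ ($d = \frac{5}{3} - \frac{\left(-15\right) \left(-50\right) - \frac{50}{9}}{3} = \frac{5}{3} - \frac{750 - \frac{50}{9}}{3} = \frac{5}{3} - \frac{6700}{27} = - \frac{6655}{27} \approx -246.48$)
$F = 11718$
$\left(-31416 + F\right) + d = \left(-31416 + 11718\right) - \frac{6655}{27} = -19698 - \frac{6655}{27} = - \frac{538501}{27}$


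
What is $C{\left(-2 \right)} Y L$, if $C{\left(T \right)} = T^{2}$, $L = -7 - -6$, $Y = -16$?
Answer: $64$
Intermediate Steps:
$L = -1$ ($L = -7 + 6 = -1$)
$C{\left(-2 \right)} Y L = \left(-2\right)^{2} \left(-16\right) \left(-1\right) = 4 \left(-16\right) \left(-1\right) = \left(-64\right) \left(-1\right) = 64$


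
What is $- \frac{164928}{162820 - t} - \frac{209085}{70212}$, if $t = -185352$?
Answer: $- \frac{7031455613}{2037154372} \approx -3.4516$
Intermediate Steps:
$- \frac{164928}{162820 - t} - \frac{209085}{70212} = - \frac{164928}{162820 - -185352} - \frac{209085}{70212} = - \frac{164928}{162820 + 185352} - \frac{69695}{23404} = - \frac{164928}{348172} - \frac{69695}{23404} = \left(-164928\right) \frac{1}{348172} - \frac{69695}{23404} = - \frac{41232}{87043} - \frac{69695}{23404} = - \frac{7031455613}{2037154372}$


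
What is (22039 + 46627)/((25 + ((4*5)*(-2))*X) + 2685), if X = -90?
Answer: 34333/3155 ≈ 10.882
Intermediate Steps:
(22039 + 46627)/((25 + ((4*5)*(-2))*X) + 2685) = (22039 + 46627)/((25 + ((4*5)*(-2))*(-90)) + 2685) = 68666/((25 + (20*(-2))*(-90)) + 2685) = 68666/((25 - 40*(-90)) + 2685) = 68666/((25 + 3600) + 2685) = 68666/(3625 + 2685) = 68666/6310 = 68666*(1/6310) = 34333/3155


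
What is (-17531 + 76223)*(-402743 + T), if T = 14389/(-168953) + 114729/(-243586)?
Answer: -486402440355048693810/20577292729 ≈ -2.3638e+10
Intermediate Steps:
T = -22888767691/41154585458 (T = 14389*(-1/168953) + 114729*(-1/243586) = -14389/168953 - 114729/243586 = -22888767691/41154585458 ≈ -0.55617)
(-17531 + 76223)*(-402743 + T) = (-17531 + 76223)*(-402743 - 22888767691/41154585458) = 58692*(-16574744099878985/41154585458) = -486402440355048693810/20577292729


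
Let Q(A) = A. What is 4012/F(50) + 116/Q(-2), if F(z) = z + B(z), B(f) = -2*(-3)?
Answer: 191/14 ≈ 13.643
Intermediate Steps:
B(f) = 6
F(z) = 6 + z (F(z) = z + 6 = 6 + z)
4012/F(50) + 116/Q(-2) = 4012/(6 + 50) + 116/(-2) = 4012/56 + 116*(-½) = 4012*(1/56) - 58 = 1003/14 - 58 = 191/14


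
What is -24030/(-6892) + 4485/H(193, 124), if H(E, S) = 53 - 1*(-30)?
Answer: 16452555/286018 ≈ 57.523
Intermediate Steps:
H(E, S) = 83 (H(E, S) = 53 + 30 = 83)
-24030/(-6892) + 4485/H(193, 124) = -24030/(-6892) + 4485/83 = -24030*(-1/6892) + 4485*(1/83) = 12015/3446 + 4485/83 = 16452555/286018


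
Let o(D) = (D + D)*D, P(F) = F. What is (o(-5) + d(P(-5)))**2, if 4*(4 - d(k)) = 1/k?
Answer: 1168561/400 ≈ 2921.4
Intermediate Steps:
o(D) = 2*D**2 (o(D) = (2*D)*D = 2*D**2)
d(k) = 4 - 1/(4*k)
(o(-5) + d(P(-5)))**2 = (2*(-5)**2 + (4 - 1/4/(-5)))**2 = (2*25 + (4 - 1/4*(-1/5)))**2 = (50 + (4 + 1/20))**2 = (50 + 81/20)**2 = (1081/20)**2 = 1168561/400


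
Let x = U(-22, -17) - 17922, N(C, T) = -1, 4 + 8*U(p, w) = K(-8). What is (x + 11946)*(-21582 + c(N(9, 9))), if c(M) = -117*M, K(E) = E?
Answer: 256614075/2 ≈ 1.2831e+8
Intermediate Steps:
U(p, w) = -3/2 (U(p, w) = -½ + (⅛)*(-8) = -½ - 1 = -3/2)
x = -35847/2 (x = -3/2 - 17922 = -35847/2 ≈ -17924.)
(x + 11946)*(-21582 + c(N(9, 9))) = (-35847/2 + 11946)*(-21582 - 117*(-1)) = -11955*(-21582 + 117)/2 = -11955/2*(-21465) = 256614075/2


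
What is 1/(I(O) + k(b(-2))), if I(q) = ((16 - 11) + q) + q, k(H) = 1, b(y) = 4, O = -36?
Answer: -1/66 ≈ -0.015152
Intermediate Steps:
I(q) = 5 + 2*q (I(q) = (5 + q) + q = 5 + 2*q)
1/(I(O) + k(b(-2))) = 1/((5 + 2*(-36)) + 1) = 1/((5 - 72) + 1) = 1/(-67 + 1) = 1/(-66) = -1/66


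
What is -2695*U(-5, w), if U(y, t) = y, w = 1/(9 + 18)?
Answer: 13475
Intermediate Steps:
w = 1/27 ≈ 0.037037
-2695*U(-5, w) = -2695*(-5) = 13475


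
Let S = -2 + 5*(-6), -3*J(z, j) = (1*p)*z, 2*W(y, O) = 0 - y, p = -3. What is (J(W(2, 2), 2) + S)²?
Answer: 1089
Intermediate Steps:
W(y, O) = -y/2 (W(y, O) = (0 - y)/2 = (-y)/2 = -y/2)
J(z, j) = z (J(z, j) = -1*(-3)*z/3 = -(-1)*z = z)
S = -32 (S = -2 - 30 = -32)
(J(W(2, 2), 2) + S)² = (-½*2 - 32)² = (-1 - 32)² = (-33)² = 1089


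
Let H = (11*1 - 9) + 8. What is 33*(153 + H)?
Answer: 5379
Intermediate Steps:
H = 10 (H = (11 - 9) + 8 = 2 + 8 = 10)
33*(153 + H) = 33*(153 + 10) = 33*163 = 5379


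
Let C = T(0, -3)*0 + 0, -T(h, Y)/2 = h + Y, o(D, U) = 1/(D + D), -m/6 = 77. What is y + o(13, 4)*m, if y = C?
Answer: -231/13 ≈ -17.769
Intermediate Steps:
m = -462 (m = -6*77 = -462)
o(D, U) = 1/(2*D)
T(h, Y) = -2*Y - 2*h (T(h, Y) = -2*(h + Y) = -2*(Y + h) = -2*Y - 2*h)
C = 0 (C = (-2*(-3) - 2*0)*0 + 0 = (6 + 0)*0 + 0 = 6*0 + 0 = 0 + 0 = 0)
y = 0
y + o(13, 4)*m = 0 + ((½)/13)*(-462) = 0 + ((½)*(1/13))*(-462) = 0 + (1/26)*(-462) = 0 - 231/13 = -231/13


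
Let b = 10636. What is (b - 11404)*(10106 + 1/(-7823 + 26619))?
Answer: -36470856384/4699 ≈ -7.7614e+6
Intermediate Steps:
(b - 11404)*(10106 + 1/(-7823 + 26619)) = (10636 - 11404)*(10106 + 1/(-7823 + 26619)) = -768*(10106 + 1/18796) = -768*189952377/18796 = -36470856384/4699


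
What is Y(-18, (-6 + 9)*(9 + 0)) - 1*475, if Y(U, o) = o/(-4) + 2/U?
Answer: -17347/36 ≈ -481.86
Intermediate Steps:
Y(U, o) = 2/U - o/4 (Y(U, o) = o*(-¼) + 2/U = -o/4 + 2/U = 2/U - o/4)
Y(-18, (-6 + 9)*(9 + 0)) - 1*475 = (2/(-18) - (-6 + 9)*(9 + 0)/4) - 1*475 = (2*(-1/18) - 3*9/4) - 475 = (-⅑ - ¼*27) - 475 = (-⅑ - 27/4) - 475 = -247/36 - 475 = -17347/36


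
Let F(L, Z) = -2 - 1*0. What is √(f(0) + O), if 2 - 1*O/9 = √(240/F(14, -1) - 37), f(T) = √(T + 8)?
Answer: √(18 + 2*√2 - 9*I*√157) ≈ 8.2312 - 6.8501*I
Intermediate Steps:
F(L, Z) = -2 (F(L, Z) = -2 + 0 = -2)
f(T) = √(8 + T)
O = 18 - 9*I*√157 (O = 18 - 9*√(240/(-2) - 37) = 18 - 9*√(240*(-½) - 37) = 18 - 9*√(-120 - 37) = 18 - 9*I*√157 ≈ 18.0 - 112.77*I)
√(f(0) + O) = √(√(8 + 0) + (18 - 9*I*√157)) = √(√8 + (18 - 9*I*√157)) = √(2*√2 + (18 - 9*I*√157)) = √(18 + 2*√2 - 9*I*√157)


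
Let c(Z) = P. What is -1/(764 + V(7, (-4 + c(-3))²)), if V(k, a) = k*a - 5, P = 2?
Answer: -1/787 ≈ -0.0012706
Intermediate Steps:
c(Z) = 2
V(k, a) = -5 + a*k (V(k, a) = a*k - 5 = -5 + a*k)
-1/(764 + V(7, (-4 + c(-3))²)) = -1/(764 + (-5 + (-4 + 2)²*7)) = -1/(764 + (-5 + (-2)²*7)) = -1/(764 + (-5 + 4*7)) = -1/(764 + (-5 + 28)) = -1/(764 + 23) = -1/787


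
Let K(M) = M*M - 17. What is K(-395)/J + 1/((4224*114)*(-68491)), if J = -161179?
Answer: -5145281466674587/5315825608245504 ≈ -0.96792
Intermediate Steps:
K(M) = -17 + M**2 (K(M) = M**2 - 17 = -17 + M**2)
K(-395)/J + 1/((4224*114)*(-68491)) = (-17 + (-395)**2)/(-161179) + 1/((4224*114)*(-68491)) = (-17 + 156025)*(-1/161179) - 1/68491/481536 = 156008*(-1/161179) + (1/481536)*(-1/68491) = -156008/161179 - 1/32980882176 = -5145281466674587/5315825608245504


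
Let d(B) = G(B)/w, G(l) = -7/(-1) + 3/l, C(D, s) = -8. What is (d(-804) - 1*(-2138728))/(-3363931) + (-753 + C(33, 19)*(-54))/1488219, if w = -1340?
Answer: -76228617801350689/119856683752974512 ≈ -0.63600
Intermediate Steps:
G(l) = 7 + 3/l (G(l) = -7*(-1) + 3/l = 7 + 3/l)
d(B) = -7/1340 - 3/(1340*B) (d(B) = (7 + 3/B)/(-1340) = (7 + 3/B)*(-1/1340) = -7/1340 - 3/(1340*B))
(d(-804) - 1*(-2138728))/(-3363931) + (-753 + C(33, 19)*(-54))/1488219 = ((1/1340)*(-3 - 7*(-804))/(-804) - 1*(-2138728))/(-3363931) + (-753 - 8*(-54))/1488219 = ((1/1340)*(-1/804)*(-3 + 5628) + 2138728)*(-1/3363931) + (-753 + 432)*(1/1488219) = ((1/1340)*(-1/804)*5625 + 2138728)*(-1/3363931) - 321*1/1488219 = (-375/71824 + 2138728)*(-1/3363931) - 107/496073 = (153611999497/71824)*(-1/3363931) - 107/496073 = -153611999497/241610980144 - 107/496073 = -76228617801350689/119856683752974512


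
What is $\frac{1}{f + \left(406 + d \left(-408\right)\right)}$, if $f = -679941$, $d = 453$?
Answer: $- \frac{1}{864359} \approx -1.1569 \cdot 10^{-6}$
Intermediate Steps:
$\frac{1}{f + \left(406 + d \left(-408\right)\right)} = \frac{1}{-679941 + \left(406 + 453 \left(-408\right)\right)} = \frac{1}{-679941 + \left(406 - 184824\right)} = \frac{1}{-679941 - 184418} = \frac{1}{-864359} = - \frac{1}{864359}$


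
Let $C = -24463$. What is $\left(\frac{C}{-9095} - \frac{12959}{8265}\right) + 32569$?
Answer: $\frac{28803550049}{884355} \approx 32570.0$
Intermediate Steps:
$\left(\frac{C}{-9095} - \frac{12959}{8265}\right) + 32569 = \left(- \frac{24463}{-9095} - \frac{12959}{8265}\right) + 32569 = \left(\left(-24463\right) \left(- \frac{1}{9095}\right) - \frac{12959}{8265}\right) + 32569 = \left(\frac{1439}{535} - \frac{12959}{8265}\right) + 32569 = \frac{992054}{884355} + 32569 = \frac{28803550049}{884355}$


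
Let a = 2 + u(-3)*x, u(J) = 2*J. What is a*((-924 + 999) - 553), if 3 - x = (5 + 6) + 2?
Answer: -29636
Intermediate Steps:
x = -10 (x = 3 - ((5 + 6) + 2) = 3 - (11 + 2) = 3 - 1*13 = 3 - 13 = -10)
a = 62 (a = 2 + (2*(-3))*(-10) = 2 - 6*(-10) = 2 + 60 = 62)
a*((-924 + 999) - 553) = 62*((-924 + 999) - 553) = 62*(75 - 553) = 62*(-478) = -29636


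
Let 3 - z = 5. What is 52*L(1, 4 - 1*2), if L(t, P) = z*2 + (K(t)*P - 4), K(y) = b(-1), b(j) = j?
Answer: -520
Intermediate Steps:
K(y) = -1
z = -2 (z = 3 - 1*5 = 3 - 5 = -2)
L(t, P) = -8 - P (L(t, P) = -2*2 + (-P - 4) = -4 + (-4 - P) = -8 - P)
52*L(1, 4 - 1*2) = 52*(-8 - (4 - 1*2)) = 52*(-8 - (4 - 2)) = 52*(-8 - 1*2) = 52*(-8 - 2) = 52*(-10) = -520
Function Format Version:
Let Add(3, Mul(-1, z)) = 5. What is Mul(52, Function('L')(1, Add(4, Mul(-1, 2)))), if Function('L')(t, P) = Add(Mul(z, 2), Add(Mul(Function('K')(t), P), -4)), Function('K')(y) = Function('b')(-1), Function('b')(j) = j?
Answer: -520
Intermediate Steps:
Function('K')(y) = -1
z = -2 (z = Add(3, Mul(-1, 5)) = Add(3, -5) = -2)
Function('L')(t, P) = Add(-8, Mul(-1, P)) (Function('L')(t, P) = Add(Mul(-2, 2), Add(Mul(-1, P), -4)) = Add(-4, Add(-4, Mul(-1, P))) = Add(-8, Mul(-1, P)))
Mul(52, Function('L')(1, Add(4, Mul(-1, 2)))) = Mul(52, Add(-8, Mul(-1, Add(4, Mul(-1, 2))))) = Mul(52, Add(-8, Mul(-1, Add(4, -2)))) = Mul(52, Add(-8, Mul(-1, 2))) = Mul(52, Add(-8, -2)) = Mul(52, -10) = -520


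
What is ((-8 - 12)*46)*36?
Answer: -33120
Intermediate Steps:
((-8 - 12)*46)*36 = -20*46*36 = -920*36 = -33120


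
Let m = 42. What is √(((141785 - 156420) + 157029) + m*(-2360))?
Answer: √43274 ≈ 208.02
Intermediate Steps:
√(((141785 - 156420) + 157029) + m*(-2360)) = √(((141785 - 156420) + 157029) + 42*(-2360)) = √((-14635 + 157029) - 99120) = √(142394 - 99120) = √43274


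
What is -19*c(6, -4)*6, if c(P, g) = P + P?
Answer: -1368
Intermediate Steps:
c(P, g) = 2*P
-19*c(6, -4)*6 = -38*6*6 = -19*12*6 = -228*6 = -1368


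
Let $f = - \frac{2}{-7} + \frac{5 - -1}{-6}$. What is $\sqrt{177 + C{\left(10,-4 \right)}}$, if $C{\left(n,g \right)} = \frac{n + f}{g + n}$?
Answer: $\frac{\sqrt{314958}}{42} \approx 13.362$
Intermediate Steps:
$f = - \frac{5}{7}$ ($f = \left(-2\right) \left(- \frac{1}{7}\right) + \left(5 + 1\right) \left(- \frac{1}{6}\right) = \frac{2}{7} + 6 \left(- \frac{1}{6}\right) = \frac{2}{7} - 1 = - \frac{5}{7} \approx -0.71429$)
$C{\left(n,g \right)} = \frac{- \frac{5}{7} + n}{g + n}$ ($C{\left(n,g \right)} = \frac{n - \frac{5}{7}}{g + n} = \frac{- \frac{5}{7} + n}{g + n}$)
$\sqrt{177 + C{\left(10,-4 \right)}} = \sqrt{177 + \frac{- \frac{5}{7} + 10}{-4 + 10}} = \sqrt{177 + \frac{1}{6} \cdot \frac{65}{7}} = \sqrt{177 + \frac{65}{42}} = \sqrt{\frac{7499}{42}} = \frac{\sqrt{314958}}{42}$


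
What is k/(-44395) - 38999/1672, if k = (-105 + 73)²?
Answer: -1733072733/74228440 ≈ -23.348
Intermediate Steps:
k = 1024 (k = (-32)² = 1024)
k/(-44395) - 38999/1672 = 1024/(-44395) - 38999/1672 = 1024*(-1/44395) - 38999*1/1672 = -1024/44395 - 38999/1672 = -1733072733/74228440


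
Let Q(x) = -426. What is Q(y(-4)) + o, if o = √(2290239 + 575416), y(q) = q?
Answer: -426 + √2865655 ≈ 1266.8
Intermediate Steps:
o = √2865655 ≈ 1692.8
Q(y(-4)) + o = -426 + √2865655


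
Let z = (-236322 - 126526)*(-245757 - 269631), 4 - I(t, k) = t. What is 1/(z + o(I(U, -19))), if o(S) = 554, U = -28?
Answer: 1/187007505578 ≈ 5.3474e-12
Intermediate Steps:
I(t, k) = 4 - t
z = 187007505024 (z = -362848*(-515388) = 187007505024)
1/(z + o(I(U, -19))) = 1/(187007505024 + 554) = 1/187007505578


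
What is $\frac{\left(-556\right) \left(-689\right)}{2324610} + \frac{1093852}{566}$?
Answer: $\frac{635749030816}{328932315} \approx 1932.8$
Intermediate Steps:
$\frac{\left(-556\right) \left(-689\right)}{2324610} + \frac{1093852}{566} = 383084 \cdot \frac{1}{2324610} + 1093852 \cdot \frac{1}{566} = \frac{191542}{1162305} + \frac{546926}{283} = \frac{635749030816}{328932315}$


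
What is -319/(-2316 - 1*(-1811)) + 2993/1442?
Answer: 1971463/728210 ≈ 2.7073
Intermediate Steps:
-319/(-2316 - 1*(-1811)) + 2993/1442 = -319/(-2316 + 1811) + 2993*(1/1442) = -319/(-505) + 2993/1442 = -319*(-1/505) + 2993/1442 = 319/505 + 2993/1442 = 1971463/728210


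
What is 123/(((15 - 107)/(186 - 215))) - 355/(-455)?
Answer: 331129/8372 ≈ 39.552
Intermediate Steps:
123/(((15 - 107)/(186 - 215))) - 355/(-455) = 123/((-92/(-29))) - 355*(-1/455) = 123/((-92*(-1/29))) + 71/91 = 123/(92/29) + 71/91 = 123*(29/92) + 71/91 = 3567/92 + 71/91 = 331129/8372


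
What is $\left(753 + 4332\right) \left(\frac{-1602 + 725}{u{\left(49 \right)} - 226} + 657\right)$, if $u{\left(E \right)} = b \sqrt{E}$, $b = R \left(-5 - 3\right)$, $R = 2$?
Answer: $\frac{1133665155}{338} \approx 3.354 \cdot 10^{6}$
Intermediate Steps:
$b = -16$ ($b = 2 \left(-5 - 3\right) = 2 \left(-8\right) = -16$)
$u{\left(E \right)} = - 16 \sqrt{E}$
$\left(753 + 4332\right) \left(\frac{-1602 + 725}{u{\left(49 \right)} - 226} + 657\right) = \left(753 + 4332\right) \left(\frac{-1602 + 725}{- 16 \sqrt{49} - 226} + 657\right) = 5085 \left(- \frac{877}{\left(-16\right) 7 - 226} + 657\right) = 5085 \left(- \frac{877}{-112 - 226} + 657\right) = 5085 \left(- \frac{877}{-338} + 657\right) = 5085 \left(\left(-877\right) \left(- \frac{1}{338}\right) + 657\right) = 5085 \left(\frac{877}{338} + 657\right) = 5085 \cdot \frac{222943}{338} = \frac{1133665155}{338}$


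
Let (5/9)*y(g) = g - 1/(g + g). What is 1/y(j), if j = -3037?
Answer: -30370/166020633 ≈ -0.00018293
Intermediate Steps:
y(g) = -9/(10*g) + 9*g/5 (y(g) = 9*(g - 1/(g + g))/5 = 9*(g - 1/(2*g))/5 = -9/(10*g) + 9*g/5)
1/y(j) = 1/((9/10)*(-1 + 2*(-3037)**2)/(-3037)) = 1/((9/10)*(-1/3037)*(-1 + 2*9223369)) = 1/((9/10)*(-1/3037)*(-1 + 18446738)) = 1/((9/10)*(-1/3037)*18446737) = 1/(-166020633/30370) = -30370/166020633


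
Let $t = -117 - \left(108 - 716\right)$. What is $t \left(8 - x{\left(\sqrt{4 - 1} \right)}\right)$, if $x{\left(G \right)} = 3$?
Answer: $2455$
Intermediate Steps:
$t = 491$ ($t = -117 - \left(108 - 716\right) = -117 - -608 = -117 + 608 = 491$)
$t \left(8 - x{\left(\sqrt{4 - 1} \right)}\right) = 491 \left(8 - 3\right) = 491 \cdot 5 = 2455$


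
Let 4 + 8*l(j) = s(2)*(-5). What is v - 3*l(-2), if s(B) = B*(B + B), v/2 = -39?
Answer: -123/2 ≈ -61.500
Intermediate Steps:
v = -78 (v = 2*(-39) = -78)
s(B) = 2*B**2 (s(B) = B*(2*B) = 2*B**2)
l(j) = -11/2 (l(j) = -1/2 + ((2*2**2)*(-5))/8 = -1/2 + ((2*4)*(-5))/8 = -1/2 + (8*(-5))/8 = -1/2 + (1/8)*(-40) = -1/2 - 5 = -11/2)
v - 3*l(-2) = -78 - 3*(-11/2) = -78 + 33/2 = -123/2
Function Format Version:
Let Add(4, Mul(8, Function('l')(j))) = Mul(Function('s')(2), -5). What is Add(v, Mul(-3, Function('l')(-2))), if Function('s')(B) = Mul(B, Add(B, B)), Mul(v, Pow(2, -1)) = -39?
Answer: Rational(-123, 2) ≈ -61.500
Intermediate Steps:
v = -78 (v = Mul(2, -39) = -78)
Function('s')(B) = Mul(2, Pow(B, 2)) (Function('s')(B) = Mul(B, Mul(2, B)) = Mul(2, Pow(B, 2)))
Function('l')(j) = Rational(-11, 2) (Function('l')(j) = Add(Rational(-1, 2), Mul(Rational(1, 8), Mul(Mul(2, Pow(2, 2)), -5))) = Add(Rational(-1, 2), Mul(Rational(1, 8), Mul(Mul(2, 4), -5))) = Add(Rational(-1, 2), Mul(Rational(1, 8), Mul(8, -5))) = Add(Rational(-1, 2), Mul(Rational(1, 8), -40)) = Add(Rational(-1, 2), -5) = Rational(-11, 2))
Add(v, Mul(-3, Function('l')(-2))) = Add(-78, Mul(-3, Rational(-11, 2))) = Add(-78, Rational(33, 2)) = Rational(-123, 2)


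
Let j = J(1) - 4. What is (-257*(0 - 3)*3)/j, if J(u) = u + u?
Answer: -2313/2 ≈ -1156.5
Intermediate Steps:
J(u) = 2*u
j = -2 (j = 2*1 - 4 = 2 - 4 = -2)
(-257*(0 - 3)*3)/j = -257*(0 - 3)*3/(-2) = -(-771)*3*(-½) = -257*(-9)*(-½) = 2313*(-½) = -2313/2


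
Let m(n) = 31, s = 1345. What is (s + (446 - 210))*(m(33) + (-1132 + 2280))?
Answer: 1863999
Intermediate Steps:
(s + (446 - 210))*(m(33) + (-1132 + 2280)) = (1345 + (446 - 210))*(31 + (-1132 + 2280)) = (1345 + 236)*(31 + 1148) = 1581*1179 = 1863999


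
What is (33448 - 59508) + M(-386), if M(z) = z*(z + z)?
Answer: 271932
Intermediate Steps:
M(z) = 2*z**2 (M(z) = z*(2*z) = 2*z**2)
(33448 - 59508) + M(-386) = (33448 - 59508) + 2*(-386)**2 = -26060 + 2*148996 = -26060 + 297992 = 271932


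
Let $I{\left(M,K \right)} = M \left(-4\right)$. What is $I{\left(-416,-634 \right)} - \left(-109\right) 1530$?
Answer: $168434$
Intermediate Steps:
$I{\left(M,K \right)} = - 4 M$
$I{\left(-416,-634 \right)} - \left(-109\right) 1530 = \left(-4\right) \left(-416\right) - \left(-109\right) 1530 = 1664 - -166770 = 1664 + 166770 = 168434$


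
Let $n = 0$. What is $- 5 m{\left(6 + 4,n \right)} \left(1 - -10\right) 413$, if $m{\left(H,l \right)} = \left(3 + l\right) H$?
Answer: $-681450$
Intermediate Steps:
$m{\left(H,l \right)} = H \left(3 + l\right)$
$- 5 m{\left(6 + 4,n \right)} \left(1 - -10\right) 413 = - 5 \left(6 + 4\right) \left(3 + 0\right) \left(1 - -10\right) 413 = - 5 \cdot 10 \cdot 3 \left(1 + 10\right) 413 = \left(-5\right) 30 \cdot 11 \cdot 413 = \left(-150\right) 11 \cdot 413 = \left(-1650\right) 413 = -681450$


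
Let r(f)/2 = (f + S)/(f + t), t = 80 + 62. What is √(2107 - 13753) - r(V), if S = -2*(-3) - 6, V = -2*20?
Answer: 40/51 + 3*I*√1294 ≈ 0.78431 + 107.92*I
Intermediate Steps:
V = -40
t = 142
S = 0 (S = 6 - 6 = 0)
r(f) = 2*f/(142 + f) (r(f) = 2*((f + 0)/(f + 142)) = 2*(f/(142 + f)) = 2*f/(142 + f))
√(2107 - 13753) - r(V) = √(2107 - 13753) - 2*(-40)/(142 - 40) = √(-11646) - 2*(-40)/102 = 3*I*√1294 - 2*(-40)/102 = 3*I*√1294 - 1*(-40/51) = 3*I*√1294 + 40/51 = 40/51 + 3*I*√1294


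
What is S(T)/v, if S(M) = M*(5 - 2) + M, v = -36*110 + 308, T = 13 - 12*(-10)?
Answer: -133/913 ≈ -0.14567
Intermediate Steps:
T = 133 (T = 13 + 120 = 133)
v = -3652 (v = -3960 + 308 = -3652)
S(M) = 4*M (S(M) = M*3 + M = 3*M + M = 4*M)
S(T)/v = (4*133)/(-3652) = 532*(-1/3652) = -133/913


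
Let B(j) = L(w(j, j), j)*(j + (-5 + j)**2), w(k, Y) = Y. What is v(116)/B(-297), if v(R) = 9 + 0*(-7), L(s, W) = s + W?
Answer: -1/5999862 ≈ -1.6667e-7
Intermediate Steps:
L(s, W) = W + s
v(R) = 9 (v(R) = 9 + 0 = 9)
B(j) = 2*j*(j + (-5 + j)**2) (B(j) = (j + j)*(j + (-5 + j)**2) = (2*j)*(j + (-5 + j)**2) = 2*j*(j + (-5 + j)**2))
v(116)/B(-297) = 9/((2*(-297)*(-297 + (-5 - 297)**2))) = 9/((2*(-297)*(-297 + (-302)**2))) = 9/((2*(-297)*(-297 + 91204))) = 9/((2*(-297)*90907)) = 9/(-53998758) = 9*(-1/53998758) = -1/5999862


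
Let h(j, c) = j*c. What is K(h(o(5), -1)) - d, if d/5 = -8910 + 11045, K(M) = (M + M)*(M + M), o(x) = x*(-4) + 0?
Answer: -9075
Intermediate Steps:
o(x) = -4*x (o(x) = -4*x + 0 = -4*x)
h(j, c) = c*j
K(M) = 4*M² (K(M) = (2*M)*(2*M) = 4*M²)
d = 10675 (d = 5*(-8910 + 11045) = 5*2135 = 10675)
K(h(o(5), -1)) - d = 4*(-(-4)*5)² - 1*10675 = 4*(-1*(-20))² - 10675 = 4*20² - 10675 = 4*400 - 10675 = 1600 - 10675 = -9075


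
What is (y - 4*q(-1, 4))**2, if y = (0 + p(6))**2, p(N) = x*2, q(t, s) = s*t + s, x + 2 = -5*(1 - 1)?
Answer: 256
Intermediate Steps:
x = -2 (x = -2 - 5*(1 - 1) = -2 - 5*0 = -2 + 0 = -2)
q(t, s) = s + s*t
p(N) = -4 (p(N) = -2*2 = -4)
y = 16 (y = (0 - 4)**2 = (-4)**2 = 16)
(y - 4*q(-1, 4))**2 = (16 - 16*(1 - 1))**2 = (16 - 16*0)**2 = (16 - 4*0)**2 = (16 + 0)**2 = 16**2 = 256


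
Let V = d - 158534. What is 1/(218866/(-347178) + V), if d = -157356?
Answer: -173589/54835138643 ≈ -3.1657e-6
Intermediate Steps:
V = -315890 (V = -157356 - 158534 = -315890)
1/(218866/(-347178) + V) = 1/(218866/(-347178) - 315890) = 1/(218866*(-1/347178) - 315890) = 1/(-109433/173589 - 315890) = 1/(-54835138643/173589) = -173589/54835138643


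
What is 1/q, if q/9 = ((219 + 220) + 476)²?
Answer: 1/7535025 ≈ 1.3271e-7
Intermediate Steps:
q = 7535025 (q = 9*((219 + 220) + 476)² = 9*(439 + 476)² = 9*915² = 9*837225 = 7535025)
1/q = 1/7535025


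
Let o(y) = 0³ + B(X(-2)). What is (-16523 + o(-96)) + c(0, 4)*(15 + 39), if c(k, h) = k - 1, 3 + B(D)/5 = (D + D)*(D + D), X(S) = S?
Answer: -16512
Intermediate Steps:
B(D) = -15 + 20*D² (B(D) = -15 + 5*((D + D)*(D + D)) = -15 + 5*((2*D)*(2*D)) = -15 + 5*(4*D²) = -15 + 20*D²)
c(k, h) = -1 + k
o(y) = 65 (o(y) = 0³ + (-15 + 20*(-2)²) = 0 + (-15 + 20*4) = 0 + (-15 + 80) = 0 + 65 = 65)
(-16523 + o(-96)) + c(0, 4)*(15 + 39) = (-16523 + 65) + (-1 + 0)*(15 + 39) = -16458 - 1*54 = -16458 - 54 = -16512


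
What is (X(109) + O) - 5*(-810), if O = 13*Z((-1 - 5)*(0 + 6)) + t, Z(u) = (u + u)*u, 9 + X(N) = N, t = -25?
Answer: 37821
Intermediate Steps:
X(N) = -9 + N
Z(u) = 2*u² (Z(u) = (2*u)*u = 2*u²)
O = 33671 (O = 13*(2*((-1 - 5)*(0 + 6))²) - 25 = 13*(2*(-6*6)²) - 25 = 13*(2*(-36)²) - 25 = 13*(2*1296) - 25 = 13*2592 - 25 = 33696 - 25 = 33671)
(X(109) + O) - 5*(-810) = ((-9 + 109) + 33671) - 5*(-810) = (100 + 33671) + 4050 = 33771 + 4050 = 37821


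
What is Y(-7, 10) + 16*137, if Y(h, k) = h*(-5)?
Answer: 2227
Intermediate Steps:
Y(h, k) = -5*h
Y(-7, 10) + 16*137 = -5*(-7) + 16*137 = 35 + 2192 = 2227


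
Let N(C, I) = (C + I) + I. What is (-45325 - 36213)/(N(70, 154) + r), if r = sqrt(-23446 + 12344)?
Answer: -2201526/10999 + 40769*I*sqrt(11102)/76993 ≈ -200.16 + 55.793*I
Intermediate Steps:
N(C, I) = C + 2*I
r = I*sqrt(11102) (r = sqrt(-11102) = I*sqrt(11102) ≈ 105.37*I)
(-45325 - 36213)/(N(70, 154) + r) = (-45325 - 36213)/((70 + 2*154) + I*sqrt(11102)) = -81538/((70 + 308) + I*sqrt(11102)) = -81538/(378 + I*sqrt(11102))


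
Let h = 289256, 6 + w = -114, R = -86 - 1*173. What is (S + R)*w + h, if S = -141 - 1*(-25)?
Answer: 334256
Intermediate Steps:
R = -259 (R = -86 - 173 = -259)
w = -120 (w = -6 - 114 = -120)
S = -116 (S = -141 + 25 = -116)
(S + R)*w + h = (-116 - 259)*(-120) + 289256 = -375*(-120) + 289256 = 45000 + 289256 = 334256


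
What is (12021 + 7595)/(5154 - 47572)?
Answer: -9808/21209 ≈ -0.46245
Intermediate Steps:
(12021 + 7595)/(5154 - 47572) = 19616/(-42418) = 19616*(-1/42418) = -9808/21209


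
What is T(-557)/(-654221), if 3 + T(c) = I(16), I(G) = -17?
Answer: 20/654221 ≈ 3.0571e-5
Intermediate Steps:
T(c) = -20 (T(c) = -3 - 17 = -20)
T(-557)/(-654221) = -20/(-654221) = -20*(-1/654221) = 20/654221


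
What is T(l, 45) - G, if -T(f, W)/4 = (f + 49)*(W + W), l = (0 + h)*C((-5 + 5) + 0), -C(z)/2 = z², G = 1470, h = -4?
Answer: -19110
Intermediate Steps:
C(z) = -2*z²
l = 0 (l = (0 - 4)*(-2*((-5 + 5) + 0)²) = -(-8)*(0 + 0)² = -(-8)*0² = -(-8)*0 = -4*0 = 0)
T(f, W) = -8*W*(49 + f) (T(f, W) = -4*(f + 49)*(W + W) = -4*(49 + f)*2*W = -8*W*(49 + f))
T(l, 45) - G = -8*45*(49 + 0) - 1*1470 = -8*45*49 - 1470 = -17640 - 1470 = -19110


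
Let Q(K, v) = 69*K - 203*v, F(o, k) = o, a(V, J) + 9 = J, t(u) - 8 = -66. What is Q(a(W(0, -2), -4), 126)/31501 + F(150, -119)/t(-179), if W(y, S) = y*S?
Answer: -3130350/913529 ≈ -3.4267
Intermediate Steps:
W(y, S) = S*y
t(u) = -58 (t(u) = 8 - 66 = -58)
a(V, J) = -9 + J
Q(K, v) = -203*v + 69*K
Q(a(W(0, -2), -4), 126)/31501 + F(150, -119)/t(-179) = (-203*126 + 69*(-9 - 4))/31501 + 150/(-58) = (-25578 + 69*(-13))*(1/31501) + 150*(-1/58) = (-25578 - 897)*(1/31501) - 75/29 = -26475*1/31501 - 75/29 = -26475/31501 - 75/29 = -3130350/913529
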